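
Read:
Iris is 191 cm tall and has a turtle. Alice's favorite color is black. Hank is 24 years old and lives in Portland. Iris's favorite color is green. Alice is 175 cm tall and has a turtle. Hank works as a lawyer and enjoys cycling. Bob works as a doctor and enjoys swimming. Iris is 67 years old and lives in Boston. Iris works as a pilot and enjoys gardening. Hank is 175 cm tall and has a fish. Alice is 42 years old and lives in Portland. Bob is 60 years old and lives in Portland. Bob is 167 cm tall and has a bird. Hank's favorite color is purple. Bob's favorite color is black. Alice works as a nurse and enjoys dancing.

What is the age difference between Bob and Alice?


|60 - 42| = 18

18


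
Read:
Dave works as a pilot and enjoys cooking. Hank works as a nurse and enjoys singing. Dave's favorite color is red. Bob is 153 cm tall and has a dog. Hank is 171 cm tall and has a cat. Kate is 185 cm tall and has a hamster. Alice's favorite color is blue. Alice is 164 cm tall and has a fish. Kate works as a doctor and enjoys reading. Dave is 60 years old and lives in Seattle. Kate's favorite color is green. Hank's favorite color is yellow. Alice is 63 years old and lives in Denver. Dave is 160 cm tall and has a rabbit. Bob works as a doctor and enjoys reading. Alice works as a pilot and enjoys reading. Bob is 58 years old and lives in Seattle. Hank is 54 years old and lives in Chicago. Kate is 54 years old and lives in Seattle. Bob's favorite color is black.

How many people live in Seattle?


Count in Seattle: 3

3


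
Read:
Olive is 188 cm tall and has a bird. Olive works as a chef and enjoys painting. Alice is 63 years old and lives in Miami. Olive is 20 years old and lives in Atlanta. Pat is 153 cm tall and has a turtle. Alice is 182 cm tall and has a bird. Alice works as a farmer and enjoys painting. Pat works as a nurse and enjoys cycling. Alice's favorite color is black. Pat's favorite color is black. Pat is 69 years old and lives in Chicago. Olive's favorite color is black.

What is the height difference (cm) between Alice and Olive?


|182 - 188| = 6

6


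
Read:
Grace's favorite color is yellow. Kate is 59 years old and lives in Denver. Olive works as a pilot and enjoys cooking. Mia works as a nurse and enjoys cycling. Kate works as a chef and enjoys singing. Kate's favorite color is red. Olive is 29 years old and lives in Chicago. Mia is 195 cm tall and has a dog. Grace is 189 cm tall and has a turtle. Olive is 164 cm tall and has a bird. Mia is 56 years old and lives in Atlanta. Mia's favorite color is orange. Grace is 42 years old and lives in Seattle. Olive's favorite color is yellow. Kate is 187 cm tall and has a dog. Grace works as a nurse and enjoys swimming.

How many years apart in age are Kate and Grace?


59 vs 42, diff = 17

17


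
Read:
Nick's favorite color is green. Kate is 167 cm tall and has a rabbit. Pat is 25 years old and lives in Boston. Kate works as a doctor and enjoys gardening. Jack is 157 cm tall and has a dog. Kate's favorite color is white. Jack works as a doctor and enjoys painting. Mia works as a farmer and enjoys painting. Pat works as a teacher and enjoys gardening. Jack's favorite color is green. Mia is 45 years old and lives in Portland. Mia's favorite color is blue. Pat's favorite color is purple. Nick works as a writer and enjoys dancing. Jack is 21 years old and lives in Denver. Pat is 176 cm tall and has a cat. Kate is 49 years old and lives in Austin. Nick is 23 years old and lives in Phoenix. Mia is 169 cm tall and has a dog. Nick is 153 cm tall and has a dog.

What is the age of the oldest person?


Oldest: Kate at 49

49


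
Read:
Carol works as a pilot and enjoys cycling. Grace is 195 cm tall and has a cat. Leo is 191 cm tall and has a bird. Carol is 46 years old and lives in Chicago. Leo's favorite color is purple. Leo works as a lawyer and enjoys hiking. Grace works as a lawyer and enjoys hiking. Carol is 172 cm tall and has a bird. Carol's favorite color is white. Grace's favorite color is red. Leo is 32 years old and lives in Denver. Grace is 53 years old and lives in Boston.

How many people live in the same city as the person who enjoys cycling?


Person with hobby cycling is Carol, city Chicago. Count = 1

1


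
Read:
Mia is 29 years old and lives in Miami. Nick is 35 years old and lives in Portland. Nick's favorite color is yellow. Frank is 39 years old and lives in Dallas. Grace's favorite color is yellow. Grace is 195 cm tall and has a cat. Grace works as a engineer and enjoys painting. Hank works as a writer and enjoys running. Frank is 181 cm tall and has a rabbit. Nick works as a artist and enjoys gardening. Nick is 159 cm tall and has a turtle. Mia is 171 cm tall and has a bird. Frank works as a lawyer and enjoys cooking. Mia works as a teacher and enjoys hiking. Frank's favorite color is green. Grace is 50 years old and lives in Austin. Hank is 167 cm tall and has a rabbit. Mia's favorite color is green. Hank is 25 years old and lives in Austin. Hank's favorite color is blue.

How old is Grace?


Grace is 50 years old

50


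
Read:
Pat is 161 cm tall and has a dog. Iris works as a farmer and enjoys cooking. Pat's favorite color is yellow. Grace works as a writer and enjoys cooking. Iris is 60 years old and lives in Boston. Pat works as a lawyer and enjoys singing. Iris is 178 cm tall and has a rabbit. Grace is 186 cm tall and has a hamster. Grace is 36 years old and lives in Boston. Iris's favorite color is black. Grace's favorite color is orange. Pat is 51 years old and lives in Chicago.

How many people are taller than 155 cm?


Taller than 155: 3

3


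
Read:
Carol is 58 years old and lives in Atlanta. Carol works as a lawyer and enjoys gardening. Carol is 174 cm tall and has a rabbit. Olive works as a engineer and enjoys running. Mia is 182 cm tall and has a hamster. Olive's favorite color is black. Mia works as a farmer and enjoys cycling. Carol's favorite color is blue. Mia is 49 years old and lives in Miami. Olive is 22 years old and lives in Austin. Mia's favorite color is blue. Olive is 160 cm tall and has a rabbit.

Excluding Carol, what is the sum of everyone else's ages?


Sum (excluding Carol): 71

71


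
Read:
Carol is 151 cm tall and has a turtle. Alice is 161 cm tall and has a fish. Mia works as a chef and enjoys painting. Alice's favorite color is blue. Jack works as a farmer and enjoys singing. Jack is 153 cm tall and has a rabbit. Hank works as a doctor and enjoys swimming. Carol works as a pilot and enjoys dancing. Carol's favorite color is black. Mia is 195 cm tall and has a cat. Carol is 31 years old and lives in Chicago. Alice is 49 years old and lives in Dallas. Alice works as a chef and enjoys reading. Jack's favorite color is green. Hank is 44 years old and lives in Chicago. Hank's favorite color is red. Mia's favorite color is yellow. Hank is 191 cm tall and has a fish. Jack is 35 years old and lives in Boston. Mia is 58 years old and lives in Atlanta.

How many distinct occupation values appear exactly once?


Unique occupation values: 3

3


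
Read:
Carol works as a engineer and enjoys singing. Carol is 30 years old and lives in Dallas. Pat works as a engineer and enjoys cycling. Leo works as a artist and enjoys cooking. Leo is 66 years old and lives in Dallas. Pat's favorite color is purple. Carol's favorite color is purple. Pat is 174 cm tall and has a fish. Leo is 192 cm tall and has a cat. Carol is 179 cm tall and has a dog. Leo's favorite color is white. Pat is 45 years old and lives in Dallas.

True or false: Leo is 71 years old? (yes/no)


Leo is actually 66. no

no


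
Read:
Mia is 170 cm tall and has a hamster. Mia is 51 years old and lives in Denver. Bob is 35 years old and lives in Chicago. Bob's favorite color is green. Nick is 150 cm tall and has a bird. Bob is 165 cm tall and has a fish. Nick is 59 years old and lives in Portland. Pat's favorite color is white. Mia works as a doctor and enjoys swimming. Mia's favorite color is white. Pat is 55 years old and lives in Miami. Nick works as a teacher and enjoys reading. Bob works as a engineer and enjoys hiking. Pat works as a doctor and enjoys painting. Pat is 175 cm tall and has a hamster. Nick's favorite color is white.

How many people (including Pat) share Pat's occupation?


Pat is a doctor. Count = 2

2


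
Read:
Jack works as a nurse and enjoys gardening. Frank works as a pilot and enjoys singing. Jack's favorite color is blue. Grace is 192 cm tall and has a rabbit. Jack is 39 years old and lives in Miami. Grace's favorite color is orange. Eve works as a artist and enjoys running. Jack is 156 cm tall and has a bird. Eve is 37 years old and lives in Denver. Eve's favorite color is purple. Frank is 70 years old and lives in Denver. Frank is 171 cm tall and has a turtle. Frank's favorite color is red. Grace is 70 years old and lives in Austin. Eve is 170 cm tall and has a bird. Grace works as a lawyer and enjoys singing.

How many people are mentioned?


People: Grace, Jack, Frank, Eve. Count = 4

4


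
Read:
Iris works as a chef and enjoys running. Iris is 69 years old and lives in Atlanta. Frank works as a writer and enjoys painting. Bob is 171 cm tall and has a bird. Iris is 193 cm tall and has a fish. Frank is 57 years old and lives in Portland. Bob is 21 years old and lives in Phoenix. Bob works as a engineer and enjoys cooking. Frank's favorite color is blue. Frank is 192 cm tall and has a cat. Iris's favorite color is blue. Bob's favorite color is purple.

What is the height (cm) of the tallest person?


Tallest: Iris at 193 cm

193


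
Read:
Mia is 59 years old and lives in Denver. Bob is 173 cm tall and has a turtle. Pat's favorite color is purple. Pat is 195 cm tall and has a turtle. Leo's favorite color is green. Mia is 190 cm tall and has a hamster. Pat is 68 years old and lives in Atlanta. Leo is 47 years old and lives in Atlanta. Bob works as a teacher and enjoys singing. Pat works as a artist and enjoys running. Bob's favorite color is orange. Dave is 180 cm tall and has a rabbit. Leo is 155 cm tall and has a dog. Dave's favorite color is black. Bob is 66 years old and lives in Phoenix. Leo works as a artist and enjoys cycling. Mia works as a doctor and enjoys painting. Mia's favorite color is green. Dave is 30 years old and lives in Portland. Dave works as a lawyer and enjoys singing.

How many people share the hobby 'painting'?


Count: 1

1


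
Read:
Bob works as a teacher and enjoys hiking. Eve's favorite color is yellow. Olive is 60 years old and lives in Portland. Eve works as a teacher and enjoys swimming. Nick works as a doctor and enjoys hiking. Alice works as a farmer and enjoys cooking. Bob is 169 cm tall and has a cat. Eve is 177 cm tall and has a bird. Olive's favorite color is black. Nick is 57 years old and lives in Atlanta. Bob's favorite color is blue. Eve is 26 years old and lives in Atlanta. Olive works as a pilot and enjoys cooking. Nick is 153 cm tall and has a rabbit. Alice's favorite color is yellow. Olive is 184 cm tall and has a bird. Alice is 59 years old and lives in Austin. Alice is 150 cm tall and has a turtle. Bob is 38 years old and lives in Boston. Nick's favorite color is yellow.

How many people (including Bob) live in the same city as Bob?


Bob lives in Boston. Count = 1

1


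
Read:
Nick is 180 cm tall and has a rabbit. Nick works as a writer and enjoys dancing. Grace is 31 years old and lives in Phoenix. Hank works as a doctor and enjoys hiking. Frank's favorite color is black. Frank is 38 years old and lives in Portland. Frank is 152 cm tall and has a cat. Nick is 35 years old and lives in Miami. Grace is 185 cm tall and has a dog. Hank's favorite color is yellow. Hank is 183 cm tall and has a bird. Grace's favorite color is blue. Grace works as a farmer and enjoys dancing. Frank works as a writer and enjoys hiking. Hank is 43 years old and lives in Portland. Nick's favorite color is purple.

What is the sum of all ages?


43+38+35+31 = 147

147


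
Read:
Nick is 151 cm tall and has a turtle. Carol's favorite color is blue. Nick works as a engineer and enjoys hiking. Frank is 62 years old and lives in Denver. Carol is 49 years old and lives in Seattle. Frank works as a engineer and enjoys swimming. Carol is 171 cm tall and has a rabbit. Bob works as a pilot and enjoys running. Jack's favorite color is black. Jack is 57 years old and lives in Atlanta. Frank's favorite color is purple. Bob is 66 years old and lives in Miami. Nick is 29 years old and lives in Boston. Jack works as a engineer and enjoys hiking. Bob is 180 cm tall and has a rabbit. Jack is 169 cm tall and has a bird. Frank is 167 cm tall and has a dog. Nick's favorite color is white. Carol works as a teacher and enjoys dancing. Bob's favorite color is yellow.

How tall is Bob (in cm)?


Bob is 180 cm tall

180


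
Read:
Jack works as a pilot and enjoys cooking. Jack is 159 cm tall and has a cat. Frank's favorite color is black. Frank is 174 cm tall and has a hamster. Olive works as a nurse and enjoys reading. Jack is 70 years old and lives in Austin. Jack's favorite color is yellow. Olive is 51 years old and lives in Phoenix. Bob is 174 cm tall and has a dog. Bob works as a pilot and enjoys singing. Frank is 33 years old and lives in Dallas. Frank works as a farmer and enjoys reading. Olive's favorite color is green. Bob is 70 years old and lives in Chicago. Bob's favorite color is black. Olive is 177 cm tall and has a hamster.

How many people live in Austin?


Count in Austin: 1

1


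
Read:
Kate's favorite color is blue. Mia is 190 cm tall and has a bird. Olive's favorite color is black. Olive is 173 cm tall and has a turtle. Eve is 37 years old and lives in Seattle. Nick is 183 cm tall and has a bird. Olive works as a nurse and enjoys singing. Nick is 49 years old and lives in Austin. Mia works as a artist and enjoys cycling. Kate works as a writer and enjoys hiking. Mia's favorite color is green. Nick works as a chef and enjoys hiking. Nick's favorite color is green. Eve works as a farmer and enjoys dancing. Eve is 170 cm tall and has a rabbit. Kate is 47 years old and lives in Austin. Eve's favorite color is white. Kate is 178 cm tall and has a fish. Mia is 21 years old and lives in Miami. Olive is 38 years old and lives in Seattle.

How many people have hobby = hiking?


Count: 2

2


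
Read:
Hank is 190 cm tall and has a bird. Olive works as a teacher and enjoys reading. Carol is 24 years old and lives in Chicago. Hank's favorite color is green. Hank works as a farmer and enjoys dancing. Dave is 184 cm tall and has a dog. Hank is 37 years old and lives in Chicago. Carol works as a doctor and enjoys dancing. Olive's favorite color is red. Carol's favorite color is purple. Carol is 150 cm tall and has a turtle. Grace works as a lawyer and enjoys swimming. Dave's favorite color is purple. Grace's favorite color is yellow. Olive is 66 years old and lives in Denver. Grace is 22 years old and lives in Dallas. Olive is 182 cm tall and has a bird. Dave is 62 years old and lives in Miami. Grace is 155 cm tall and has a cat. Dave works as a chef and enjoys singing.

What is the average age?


Sum=211, n=5, avg=42.2

42.2


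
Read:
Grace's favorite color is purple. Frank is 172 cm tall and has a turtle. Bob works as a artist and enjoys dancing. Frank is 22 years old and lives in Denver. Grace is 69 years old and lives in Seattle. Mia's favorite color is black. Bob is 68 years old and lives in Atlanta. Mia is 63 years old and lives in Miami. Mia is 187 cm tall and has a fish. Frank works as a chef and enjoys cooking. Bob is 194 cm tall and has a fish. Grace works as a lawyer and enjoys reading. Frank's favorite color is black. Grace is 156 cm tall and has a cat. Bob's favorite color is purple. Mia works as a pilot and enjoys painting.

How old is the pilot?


The pilot is Mia, age 63

63


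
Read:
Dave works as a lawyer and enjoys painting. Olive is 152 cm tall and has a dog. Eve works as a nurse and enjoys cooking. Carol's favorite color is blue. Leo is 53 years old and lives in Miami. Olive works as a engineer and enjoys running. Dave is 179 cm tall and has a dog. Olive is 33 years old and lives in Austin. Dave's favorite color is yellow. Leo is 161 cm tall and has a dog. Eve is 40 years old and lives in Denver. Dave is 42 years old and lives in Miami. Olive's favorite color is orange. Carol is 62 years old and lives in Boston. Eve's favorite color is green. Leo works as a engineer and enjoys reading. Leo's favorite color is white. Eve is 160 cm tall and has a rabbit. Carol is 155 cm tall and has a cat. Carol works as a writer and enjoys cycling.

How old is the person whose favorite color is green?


Person with favorite color=green is Eve, age 40

40


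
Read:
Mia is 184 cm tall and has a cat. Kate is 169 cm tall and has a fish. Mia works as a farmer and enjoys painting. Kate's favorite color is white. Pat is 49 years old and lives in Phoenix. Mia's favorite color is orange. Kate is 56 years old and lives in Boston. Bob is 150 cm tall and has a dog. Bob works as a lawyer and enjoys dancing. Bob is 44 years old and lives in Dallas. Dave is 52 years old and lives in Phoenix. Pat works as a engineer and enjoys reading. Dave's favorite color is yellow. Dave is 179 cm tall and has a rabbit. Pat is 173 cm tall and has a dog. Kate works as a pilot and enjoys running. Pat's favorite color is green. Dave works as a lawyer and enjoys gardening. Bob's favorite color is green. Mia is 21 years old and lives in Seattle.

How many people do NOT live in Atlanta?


Not in Atlanta: 5

5


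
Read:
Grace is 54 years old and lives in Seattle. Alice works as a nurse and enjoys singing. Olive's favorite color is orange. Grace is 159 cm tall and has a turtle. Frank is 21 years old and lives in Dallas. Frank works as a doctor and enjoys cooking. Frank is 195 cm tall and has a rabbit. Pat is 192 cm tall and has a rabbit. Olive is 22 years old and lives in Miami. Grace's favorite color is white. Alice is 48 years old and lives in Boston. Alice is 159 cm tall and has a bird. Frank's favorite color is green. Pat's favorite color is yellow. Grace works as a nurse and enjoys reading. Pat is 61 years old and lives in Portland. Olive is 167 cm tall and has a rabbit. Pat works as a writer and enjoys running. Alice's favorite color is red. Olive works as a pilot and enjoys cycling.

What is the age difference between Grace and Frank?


|54 - 21| = 33

33


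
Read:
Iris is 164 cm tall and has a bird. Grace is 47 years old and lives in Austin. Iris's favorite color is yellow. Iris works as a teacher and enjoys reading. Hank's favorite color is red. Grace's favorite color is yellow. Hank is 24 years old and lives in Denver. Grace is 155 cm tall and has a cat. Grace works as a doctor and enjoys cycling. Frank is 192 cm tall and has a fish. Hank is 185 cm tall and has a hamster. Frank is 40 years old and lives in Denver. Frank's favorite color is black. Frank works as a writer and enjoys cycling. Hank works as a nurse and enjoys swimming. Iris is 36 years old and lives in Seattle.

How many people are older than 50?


Filter: 0

0


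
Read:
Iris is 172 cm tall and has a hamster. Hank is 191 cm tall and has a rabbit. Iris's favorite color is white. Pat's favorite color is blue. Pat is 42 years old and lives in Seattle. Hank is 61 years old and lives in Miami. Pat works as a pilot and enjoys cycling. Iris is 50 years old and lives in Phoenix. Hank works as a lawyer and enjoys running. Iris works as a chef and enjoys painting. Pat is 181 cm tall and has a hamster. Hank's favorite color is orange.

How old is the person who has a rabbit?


Person with rabbit is Hank, age 61

61


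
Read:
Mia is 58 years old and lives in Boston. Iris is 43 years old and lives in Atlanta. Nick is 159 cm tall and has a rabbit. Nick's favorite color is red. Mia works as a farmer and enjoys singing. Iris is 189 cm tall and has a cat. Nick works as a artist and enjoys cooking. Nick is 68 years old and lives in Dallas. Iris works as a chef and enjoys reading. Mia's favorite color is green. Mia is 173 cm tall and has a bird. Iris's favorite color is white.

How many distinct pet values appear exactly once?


Unique pet values: 3

3


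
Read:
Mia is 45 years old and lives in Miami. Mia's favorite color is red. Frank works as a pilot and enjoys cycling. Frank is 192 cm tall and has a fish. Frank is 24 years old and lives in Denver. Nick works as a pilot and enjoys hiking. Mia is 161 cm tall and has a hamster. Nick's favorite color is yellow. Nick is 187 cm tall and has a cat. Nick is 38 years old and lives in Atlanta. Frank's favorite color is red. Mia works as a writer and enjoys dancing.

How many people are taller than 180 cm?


Taller than 180: 2

2


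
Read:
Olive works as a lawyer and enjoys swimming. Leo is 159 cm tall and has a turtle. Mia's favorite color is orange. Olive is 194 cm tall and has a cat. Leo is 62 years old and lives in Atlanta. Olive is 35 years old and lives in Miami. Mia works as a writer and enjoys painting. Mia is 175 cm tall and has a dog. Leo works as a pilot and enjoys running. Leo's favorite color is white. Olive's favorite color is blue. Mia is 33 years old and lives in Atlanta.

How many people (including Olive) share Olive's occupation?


Olive is a lawyer. Count = 1

1


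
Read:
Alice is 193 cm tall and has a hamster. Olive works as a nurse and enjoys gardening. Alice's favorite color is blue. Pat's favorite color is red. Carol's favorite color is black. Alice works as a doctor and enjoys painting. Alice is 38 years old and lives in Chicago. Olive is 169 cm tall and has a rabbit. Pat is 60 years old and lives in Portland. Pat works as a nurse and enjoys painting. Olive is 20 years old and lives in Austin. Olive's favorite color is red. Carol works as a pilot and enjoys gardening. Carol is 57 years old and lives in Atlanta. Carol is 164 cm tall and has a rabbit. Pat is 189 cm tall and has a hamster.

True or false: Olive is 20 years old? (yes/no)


Olive is actually 20. yes

yes


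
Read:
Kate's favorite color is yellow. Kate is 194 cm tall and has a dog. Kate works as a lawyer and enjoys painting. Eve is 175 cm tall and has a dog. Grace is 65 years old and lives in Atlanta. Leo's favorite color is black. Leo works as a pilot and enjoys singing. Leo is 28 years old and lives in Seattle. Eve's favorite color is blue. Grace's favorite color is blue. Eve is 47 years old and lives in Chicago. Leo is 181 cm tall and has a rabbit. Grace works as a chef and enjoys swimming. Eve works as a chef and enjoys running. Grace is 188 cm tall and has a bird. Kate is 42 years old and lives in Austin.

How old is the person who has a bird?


Person with bird is Grace, age 65

65


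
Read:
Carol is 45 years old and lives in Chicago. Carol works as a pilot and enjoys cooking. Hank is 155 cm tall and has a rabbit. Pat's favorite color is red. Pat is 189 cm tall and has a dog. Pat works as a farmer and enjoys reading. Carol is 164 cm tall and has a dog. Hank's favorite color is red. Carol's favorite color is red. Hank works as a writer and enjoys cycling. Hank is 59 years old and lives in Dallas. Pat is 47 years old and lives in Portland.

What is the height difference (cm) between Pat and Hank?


|189 - 155| = 34

34


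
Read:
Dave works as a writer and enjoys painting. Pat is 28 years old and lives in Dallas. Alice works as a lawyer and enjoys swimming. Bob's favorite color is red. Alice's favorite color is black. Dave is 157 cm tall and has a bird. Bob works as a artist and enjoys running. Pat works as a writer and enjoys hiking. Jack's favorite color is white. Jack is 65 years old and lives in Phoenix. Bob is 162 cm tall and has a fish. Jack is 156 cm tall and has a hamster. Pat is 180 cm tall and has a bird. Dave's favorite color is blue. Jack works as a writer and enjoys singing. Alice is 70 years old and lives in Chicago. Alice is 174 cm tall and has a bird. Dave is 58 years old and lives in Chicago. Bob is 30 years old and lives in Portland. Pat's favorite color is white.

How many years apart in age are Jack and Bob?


65 vs 30, diff = 35

35


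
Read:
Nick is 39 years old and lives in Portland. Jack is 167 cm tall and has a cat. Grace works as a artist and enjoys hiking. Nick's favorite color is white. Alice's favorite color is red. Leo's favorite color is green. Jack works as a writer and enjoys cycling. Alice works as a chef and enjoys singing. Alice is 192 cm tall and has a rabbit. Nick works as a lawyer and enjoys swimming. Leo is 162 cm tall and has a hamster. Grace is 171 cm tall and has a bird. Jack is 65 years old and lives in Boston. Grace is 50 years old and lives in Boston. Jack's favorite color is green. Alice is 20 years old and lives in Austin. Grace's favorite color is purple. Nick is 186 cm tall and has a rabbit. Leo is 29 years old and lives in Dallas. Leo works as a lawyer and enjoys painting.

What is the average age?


Sum=203, n=5, avg=40.6

40.6


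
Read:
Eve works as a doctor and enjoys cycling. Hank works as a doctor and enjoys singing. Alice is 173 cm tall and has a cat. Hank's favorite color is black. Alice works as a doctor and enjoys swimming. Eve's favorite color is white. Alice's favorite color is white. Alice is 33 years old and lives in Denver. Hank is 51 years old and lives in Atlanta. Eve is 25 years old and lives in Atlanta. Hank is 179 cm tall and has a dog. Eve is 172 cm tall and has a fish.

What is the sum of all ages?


25+51+33 = 109

109


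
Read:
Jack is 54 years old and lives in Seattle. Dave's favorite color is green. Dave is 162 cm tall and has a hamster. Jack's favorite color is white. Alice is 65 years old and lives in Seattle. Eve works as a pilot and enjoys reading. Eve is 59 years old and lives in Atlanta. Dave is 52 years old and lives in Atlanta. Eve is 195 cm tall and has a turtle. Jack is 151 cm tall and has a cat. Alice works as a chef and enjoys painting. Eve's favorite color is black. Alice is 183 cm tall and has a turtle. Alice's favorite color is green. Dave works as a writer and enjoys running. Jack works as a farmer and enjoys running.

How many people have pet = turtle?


Count: 2

2


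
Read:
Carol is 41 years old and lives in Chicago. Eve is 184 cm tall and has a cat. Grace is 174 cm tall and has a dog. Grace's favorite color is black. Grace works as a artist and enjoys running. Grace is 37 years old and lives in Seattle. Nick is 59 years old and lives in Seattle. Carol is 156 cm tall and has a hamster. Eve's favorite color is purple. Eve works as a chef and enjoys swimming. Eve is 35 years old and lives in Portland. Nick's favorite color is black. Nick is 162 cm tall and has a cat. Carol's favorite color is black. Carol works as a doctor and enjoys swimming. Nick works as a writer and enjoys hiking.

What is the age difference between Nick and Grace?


|59 - 37| = 22

22


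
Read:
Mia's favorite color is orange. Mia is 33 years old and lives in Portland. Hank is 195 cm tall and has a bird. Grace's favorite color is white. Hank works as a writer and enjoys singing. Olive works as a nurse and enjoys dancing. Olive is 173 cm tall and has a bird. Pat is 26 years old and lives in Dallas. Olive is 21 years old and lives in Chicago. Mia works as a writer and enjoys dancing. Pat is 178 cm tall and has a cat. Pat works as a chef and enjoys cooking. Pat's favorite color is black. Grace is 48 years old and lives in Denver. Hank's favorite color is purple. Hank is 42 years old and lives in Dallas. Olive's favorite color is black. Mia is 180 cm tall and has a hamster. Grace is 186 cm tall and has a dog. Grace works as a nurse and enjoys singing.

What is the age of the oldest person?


Oldest: Grace at 48

48


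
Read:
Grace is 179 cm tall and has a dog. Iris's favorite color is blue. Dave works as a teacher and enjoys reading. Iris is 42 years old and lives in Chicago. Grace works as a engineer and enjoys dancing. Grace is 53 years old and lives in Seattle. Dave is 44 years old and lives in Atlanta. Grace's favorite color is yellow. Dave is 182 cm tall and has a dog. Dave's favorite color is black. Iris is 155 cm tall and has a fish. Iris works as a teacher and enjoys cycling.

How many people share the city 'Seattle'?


Count: 1

1


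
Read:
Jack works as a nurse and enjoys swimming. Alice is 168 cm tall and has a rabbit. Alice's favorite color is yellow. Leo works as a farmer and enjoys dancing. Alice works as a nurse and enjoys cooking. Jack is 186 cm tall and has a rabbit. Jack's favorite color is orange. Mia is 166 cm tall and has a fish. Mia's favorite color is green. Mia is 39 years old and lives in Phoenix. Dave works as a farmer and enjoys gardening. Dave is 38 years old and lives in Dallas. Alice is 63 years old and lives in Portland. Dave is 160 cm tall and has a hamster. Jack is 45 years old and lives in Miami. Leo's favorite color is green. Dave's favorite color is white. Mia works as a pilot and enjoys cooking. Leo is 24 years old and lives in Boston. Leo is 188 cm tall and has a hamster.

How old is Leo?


Leo is 24 years old

24


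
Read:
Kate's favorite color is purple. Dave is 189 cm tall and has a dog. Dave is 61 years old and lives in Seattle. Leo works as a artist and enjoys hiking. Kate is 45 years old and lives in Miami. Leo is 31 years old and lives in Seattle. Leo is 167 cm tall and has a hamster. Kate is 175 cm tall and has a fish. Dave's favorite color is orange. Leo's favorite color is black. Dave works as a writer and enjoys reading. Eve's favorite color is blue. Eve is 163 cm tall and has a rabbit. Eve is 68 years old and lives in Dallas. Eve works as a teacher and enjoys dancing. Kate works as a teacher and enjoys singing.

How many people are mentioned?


People: Leo, Eve, Kate, Dave. Count = 4

4


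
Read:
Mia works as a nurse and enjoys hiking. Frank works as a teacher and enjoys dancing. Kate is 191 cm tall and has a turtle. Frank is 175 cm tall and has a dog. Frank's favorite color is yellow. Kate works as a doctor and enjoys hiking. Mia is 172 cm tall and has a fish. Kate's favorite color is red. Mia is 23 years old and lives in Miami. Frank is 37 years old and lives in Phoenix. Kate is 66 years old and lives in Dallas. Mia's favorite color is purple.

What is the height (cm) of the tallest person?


Tallest: Kate at 191 cm

191


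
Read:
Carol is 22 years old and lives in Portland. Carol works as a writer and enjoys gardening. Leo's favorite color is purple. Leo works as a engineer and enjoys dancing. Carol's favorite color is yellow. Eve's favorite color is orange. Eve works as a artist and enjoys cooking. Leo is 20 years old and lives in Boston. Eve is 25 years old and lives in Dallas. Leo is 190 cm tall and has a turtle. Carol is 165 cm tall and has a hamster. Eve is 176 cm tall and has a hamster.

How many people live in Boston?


Count in Boston: 1

1


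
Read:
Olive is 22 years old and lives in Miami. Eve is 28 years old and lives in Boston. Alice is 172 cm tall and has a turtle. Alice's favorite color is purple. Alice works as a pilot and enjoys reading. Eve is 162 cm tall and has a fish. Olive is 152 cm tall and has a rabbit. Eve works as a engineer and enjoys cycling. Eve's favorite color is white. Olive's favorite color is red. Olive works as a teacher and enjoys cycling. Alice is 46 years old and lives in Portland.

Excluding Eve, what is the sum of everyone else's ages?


Sum (excluding Eve): 68

68


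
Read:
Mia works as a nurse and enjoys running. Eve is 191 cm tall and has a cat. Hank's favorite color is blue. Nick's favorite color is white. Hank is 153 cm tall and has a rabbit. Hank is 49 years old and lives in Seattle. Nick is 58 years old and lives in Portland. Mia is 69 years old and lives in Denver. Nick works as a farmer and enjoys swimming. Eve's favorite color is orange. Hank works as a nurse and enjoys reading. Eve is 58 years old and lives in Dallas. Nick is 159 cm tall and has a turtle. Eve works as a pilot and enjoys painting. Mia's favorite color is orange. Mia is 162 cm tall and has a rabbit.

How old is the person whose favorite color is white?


Person with favorite color=white is Nick, age 58

58


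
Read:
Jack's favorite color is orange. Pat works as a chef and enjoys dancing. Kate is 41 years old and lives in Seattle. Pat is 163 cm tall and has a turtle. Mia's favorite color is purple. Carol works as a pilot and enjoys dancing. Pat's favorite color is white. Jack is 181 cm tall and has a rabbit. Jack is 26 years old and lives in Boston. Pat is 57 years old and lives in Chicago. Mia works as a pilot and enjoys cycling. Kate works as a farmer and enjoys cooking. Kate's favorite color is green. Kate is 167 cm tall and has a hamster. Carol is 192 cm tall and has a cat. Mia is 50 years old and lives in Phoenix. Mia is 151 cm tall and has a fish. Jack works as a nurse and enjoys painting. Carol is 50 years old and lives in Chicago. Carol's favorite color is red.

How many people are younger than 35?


Filter: 1

1


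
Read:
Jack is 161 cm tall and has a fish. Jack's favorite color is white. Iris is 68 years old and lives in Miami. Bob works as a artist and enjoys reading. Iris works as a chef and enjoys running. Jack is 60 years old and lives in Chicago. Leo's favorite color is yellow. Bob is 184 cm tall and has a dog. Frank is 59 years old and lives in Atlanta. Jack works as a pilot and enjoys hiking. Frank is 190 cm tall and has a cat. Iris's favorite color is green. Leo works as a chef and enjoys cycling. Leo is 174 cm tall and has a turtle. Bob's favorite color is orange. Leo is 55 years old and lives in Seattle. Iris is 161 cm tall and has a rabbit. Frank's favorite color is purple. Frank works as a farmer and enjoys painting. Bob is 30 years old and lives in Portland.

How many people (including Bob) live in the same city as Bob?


Bob lives in Portland. Count = 1

1


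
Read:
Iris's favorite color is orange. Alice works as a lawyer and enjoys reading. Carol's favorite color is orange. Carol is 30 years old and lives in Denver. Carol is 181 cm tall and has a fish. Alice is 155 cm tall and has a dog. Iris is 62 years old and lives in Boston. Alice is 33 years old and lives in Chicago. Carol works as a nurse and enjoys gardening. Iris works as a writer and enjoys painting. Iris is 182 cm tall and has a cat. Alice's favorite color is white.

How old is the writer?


The writer is Iris, age 62

62


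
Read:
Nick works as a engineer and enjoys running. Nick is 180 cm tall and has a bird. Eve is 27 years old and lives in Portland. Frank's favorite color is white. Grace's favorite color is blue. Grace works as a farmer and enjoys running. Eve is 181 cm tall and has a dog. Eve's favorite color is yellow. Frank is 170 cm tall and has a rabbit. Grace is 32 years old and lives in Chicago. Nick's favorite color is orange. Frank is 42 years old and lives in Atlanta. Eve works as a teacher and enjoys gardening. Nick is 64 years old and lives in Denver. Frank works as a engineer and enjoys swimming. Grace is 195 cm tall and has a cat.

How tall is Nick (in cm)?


Nick is 180 cm tall

180


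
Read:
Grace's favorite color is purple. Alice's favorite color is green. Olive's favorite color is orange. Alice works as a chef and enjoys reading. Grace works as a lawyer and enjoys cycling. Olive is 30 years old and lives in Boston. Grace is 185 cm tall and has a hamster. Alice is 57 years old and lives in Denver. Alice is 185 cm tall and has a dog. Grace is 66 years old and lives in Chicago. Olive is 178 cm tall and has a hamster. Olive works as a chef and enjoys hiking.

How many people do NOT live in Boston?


Not in Boston: 2

2


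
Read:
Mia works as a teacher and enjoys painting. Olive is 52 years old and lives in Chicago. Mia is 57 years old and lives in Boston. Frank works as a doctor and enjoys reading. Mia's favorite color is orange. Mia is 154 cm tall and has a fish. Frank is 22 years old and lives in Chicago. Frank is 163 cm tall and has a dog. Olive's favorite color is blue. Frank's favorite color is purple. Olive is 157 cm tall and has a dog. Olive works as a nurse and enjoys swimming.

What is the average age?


Sum=131, n=3, avg=43.67

43.67


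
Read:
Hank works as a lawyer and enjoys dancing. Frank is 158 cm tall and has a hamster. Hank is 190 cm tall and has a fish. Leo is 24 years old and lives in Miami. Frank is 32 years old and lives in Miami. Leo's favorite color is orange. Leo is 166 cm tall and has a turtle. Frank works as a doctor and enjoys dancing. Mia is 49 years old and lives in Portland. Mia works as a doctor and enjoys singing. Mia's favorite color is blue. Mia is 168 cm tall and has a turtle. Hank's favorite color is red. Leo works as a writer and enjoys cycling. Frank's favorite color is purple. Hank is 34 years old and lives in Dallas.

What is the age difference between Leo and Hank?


|24 - 34| = 10

10


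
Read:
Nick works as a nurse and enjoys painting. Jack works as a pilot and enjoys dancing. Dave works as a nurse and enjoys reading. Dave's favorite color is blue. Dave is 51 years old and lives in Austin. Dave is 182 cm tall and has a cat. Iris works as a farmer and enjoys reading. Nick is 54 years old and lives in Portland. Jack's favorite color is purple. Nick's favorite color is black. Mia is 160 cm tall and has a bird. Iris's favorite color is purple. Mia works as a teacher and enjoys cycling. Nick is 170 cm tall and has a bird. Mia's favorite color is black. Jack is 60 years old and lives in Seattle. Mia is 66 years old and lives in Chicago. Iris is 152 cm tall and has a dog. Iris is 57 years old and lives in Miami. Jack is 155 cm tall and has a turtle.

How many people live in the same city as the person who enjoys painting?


Person with hobby painting is Nick, city Portland. Count = 1

1


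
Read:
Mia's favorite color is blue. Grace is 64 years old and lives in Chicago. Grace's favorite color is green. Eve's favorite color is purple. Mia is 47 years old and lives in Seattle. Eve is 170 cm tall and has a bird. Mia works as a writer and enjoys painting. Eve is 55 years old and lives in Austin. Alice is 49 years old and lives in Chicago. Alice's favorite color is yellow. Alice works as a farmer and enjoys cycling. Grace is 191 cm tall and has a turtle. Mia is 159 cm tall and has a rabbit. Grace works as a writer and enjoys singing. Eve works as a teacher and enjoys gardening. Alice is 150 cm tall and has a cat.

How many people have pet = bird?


Count: 1

1


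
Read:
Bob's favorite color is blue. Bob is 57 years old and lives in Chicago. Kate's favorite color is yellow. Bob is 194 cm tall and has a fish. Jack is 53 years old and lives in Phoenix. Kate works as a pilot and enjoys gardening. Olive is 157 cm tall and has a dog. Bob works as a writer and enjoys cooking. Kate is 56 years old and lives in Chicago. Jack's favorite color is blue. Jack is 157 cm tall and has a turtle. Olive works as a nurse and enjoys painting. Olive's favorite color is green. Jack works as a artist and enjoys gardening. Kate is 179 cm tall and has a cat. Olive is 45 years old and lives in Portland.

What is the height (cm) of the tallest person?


Tallest: Bob at 194 cm

194


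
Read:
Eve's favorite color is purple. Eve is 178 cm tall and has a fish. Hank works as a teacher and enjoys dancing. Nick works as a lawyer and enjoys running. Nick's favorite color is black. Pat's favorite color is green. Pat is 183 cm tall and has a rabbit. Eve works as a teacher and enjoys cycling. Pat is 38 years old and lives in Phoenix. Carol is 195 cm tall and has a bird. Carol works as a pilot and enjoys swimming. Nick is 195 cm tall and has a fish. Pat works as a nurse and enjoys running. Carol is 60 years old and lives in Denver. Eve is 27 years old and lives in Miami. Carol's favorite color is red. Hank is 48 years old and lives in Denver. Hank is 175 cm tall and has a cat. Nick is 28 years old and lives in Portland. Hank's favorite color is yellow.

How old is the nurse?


The nurse is Pat, age 38

38


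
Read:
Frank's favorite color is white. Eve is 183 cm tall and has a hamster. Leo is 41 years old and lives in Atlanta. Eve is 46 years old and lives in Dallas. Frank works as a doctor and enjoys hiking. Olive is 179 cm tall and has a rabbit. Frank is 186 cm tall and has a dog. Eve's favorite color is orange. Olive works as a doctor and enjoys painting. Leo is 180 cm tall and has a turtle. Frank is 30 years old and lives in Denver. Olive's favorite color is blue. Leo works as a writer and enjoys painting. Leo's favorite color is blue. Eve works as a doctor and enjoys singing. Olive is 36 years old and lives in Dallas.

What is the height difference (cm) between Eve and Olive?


|183 - 179| = 4

4
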